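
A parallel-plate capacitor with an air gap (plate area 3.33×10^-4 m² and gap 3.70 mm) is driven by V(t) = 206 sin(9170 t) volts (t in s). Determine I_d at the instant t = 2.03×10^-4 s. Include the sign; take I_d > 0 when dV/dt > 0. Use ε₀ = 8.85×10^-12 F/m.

-4.31×10^-7 A

dV/dt = (206)(9170)·cos(1.86151) = -5.415×10^5 V/s.
I_d = C dV/dt with C = ε₀A/d = (8.85×10^-12)(3.33×10^-4)/(3.70×10^-3) = 7.965×10^-13 F, so I_d = (7.965×10^-13)(-5.415×10^5) = -4.31×10^-7 A.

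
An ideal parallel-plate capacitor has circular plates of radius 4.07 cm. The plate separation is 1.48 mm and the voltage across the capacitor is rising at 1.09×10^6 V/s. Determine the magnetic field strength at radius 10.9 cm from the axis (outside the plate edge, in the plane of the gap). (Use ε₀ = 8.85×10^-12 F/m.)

dE/dt = (dV/dt)/d = 7.365×10^8 V/(m·s); I_d = ε₀(πR²)(dE/dt) = (8.85×10^-12)(5.204×10^-3)(7.365×10^8) = 3.392×10^-5 A.
For r ≥ R the full I_d is enclosed: B = μ₀ I_d/(2πr) = (4π×10^-7)(3.392×10^-5)/(2π·0.109) = 6.22×10^-11 T.

6.22×10^-11 T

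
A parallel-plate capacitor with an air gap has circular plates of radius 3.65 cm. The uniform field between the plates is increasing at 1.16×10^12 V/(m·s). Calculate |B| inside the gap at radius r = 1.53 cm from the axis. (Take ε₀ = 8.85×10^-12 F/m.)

Through the whole plate area (πR² = 4.185×10^-3 m²), I_d = ε₀ πR² dE/dt = 0.04296 A.
∮B·dl = μ₀ I_d,enc with I_d,enc = I_d r²/R² = 7.549×10^-3 A; so B = μ₀ I_d,enc/(2πr) = 9.87×10^-8 T.

9.87×10^-8 T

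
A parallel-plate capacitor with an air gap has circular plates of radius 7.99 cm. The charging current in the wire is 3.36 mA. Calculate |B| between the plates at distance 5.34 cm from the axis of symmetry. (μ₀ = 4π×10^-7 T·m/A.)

5.62×10^-9 T

Between the plates the displacement current equals the wire current: I_d = 3.36 mA = 3.36×10^-3 A.
An Ampèrian loop of radius r encloses a fraction (r/R)² of I_d. Then B·2πr = μ₀ I_d (r/R)², giving B = μ₀ I_d r/(2πR²) = 5.62×10^-9 T.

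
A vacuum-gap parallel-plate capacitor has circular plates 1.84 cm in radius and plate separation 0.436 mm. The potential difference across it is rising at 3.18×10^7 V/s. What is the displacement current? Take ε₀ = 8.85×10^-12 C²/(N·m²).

6.87×10^-4 A

The field between the plates is E = V/d, so dE/dt = (3.18×10^7)/(4.36×10^-4 m) = 7.294×10^10 V/(m·s).
I_d = ε₀ A (dE/dt) = (8.85×10^-12)(1.064×10^-3)(7.294×10^10) = 6.87×10^-4 A.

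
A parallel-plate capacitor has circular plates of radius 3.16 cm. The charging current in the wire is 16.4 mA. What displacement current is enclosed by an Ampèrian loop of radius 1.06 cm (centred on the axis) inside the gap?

1.85×10^-3 A

By continuity the displacement current in the gap matches the conduction current: I_d = 0.0164 A.
Through an area πr² the displacement current is I_d·(πr²/πR²) = I_d (r/R)² = 1.85×10^-3 A.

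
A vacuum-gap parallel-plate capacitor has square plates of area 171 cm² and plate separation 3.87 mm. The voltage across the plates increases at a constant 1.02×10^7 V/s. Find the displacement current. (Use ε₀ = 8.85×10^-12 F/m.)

3.99×10^-4 A

C = ε₀A/d = (8.85×10^-12)(0.0171)/(3.87×10^-3) = 3.910×10^-11 F.
I_d = C dV/dt = (3.910×10^-11)(1.02×10^7) = 3.99×10^-4 A.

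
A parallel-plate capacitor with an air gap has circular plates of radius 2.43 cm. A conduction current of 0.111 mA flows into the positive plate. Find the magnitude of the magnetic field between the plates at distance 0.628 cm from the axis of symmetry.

2.36×10^-10 T

Between the plates the displacement current equals the wire current: I_d = 0.111 mA = 1.11×10^-4 A.
An Ampèrian loop of radius r encloses a fraction (r/R)² of I_d. Then B·2πr = μ₀ I_d (r/R)², giving B = μ₀ I_d r/(2πR²) = 2.36×10^-10 T.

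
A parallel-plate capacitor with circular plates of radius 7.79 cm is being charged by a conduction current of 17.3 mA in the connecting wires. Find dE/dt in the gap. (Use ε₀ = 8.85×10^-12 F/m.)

1.03×10^11 V/(m·s)

Charge continuity gives I_d = I = 0.0173 A between the plates.
Inverting I_d = ε₀ A dE/dt gives dE/dt = 0.0173 / (8.85×10^-12 · 0.01906) = 1.03×10^11 V/(m·s).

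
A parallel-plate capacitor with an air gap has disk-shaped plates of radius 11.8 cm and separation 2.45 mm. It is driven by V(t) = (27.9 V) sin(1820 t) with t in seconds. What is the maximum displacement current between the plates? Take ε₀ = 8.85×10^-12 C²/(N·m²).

(dE/dt)_max = V₀ω/d = 2.073×10^7 V/(m·s); ω = 1820 rad/s.
I_d,max = ε₀ A (dE/dt)_max = (8.85×10^-12)(0.04374)(2.073×10^7) = 8.02×10^-6 A.

8.02×10^-6 A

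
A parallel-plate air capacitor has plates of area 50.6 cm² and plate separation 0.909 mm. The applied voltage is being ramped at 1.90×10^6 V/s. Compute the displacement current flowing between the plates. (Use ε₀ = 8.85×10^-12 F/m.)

9.36×10^-5 A

E = V/d so dE/dt = (dV/dt)/d = 2.090×10^9 V/(m·s), and I_d = ε₀ A dE/dt = (8.85×10^-12)(5.06×10^-3)(2.090×10^9) = 9.36×10^-5 A.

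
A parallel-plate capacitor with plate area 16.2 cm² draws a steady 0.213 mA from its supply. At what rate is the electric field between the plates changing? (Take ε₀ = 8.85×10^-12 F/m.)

The displacement current between the plates equals the conduction current, I_d = 0.213 mA.
Since I_d = ε₀ A dE/dt, dE/dt = I_d/(ε₀A) = (2.13×10^-4)/((8.85×10^-12)(1.62×10^-3)) = 1.49×10^10 V/(m·s).

1.49×10^10 V/(m·s)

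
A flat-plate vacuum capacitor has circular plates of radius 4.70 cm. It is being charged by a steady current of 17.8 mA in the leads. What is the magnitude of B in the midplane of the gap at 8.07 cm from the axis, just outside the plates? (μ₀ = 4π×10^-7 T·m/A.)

By continuity the displacement current in the gap matches the conduction current: I_d = 0.0178 A.
For r ≥ R the full I_d is enclosed: B = μ₀ I_d/(2πr) = (4π×10^-7)(0.0178)/(2π·0.0807) = 4.41×10^-8 T.

4.41×10^-8 T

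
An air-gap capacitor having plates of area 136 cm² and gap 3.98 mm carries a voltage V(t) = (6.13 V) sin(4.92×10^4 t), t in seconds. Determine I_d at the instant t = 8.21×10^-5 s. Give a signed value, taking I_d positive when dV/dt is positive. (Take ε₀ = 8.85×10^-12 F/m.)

-5.69×10^-6 A

C = ε₀A/d = (8.85×10^-12)(0.0136)/(3.98×10^-3) = 3.024×10^-11 F. dV/dt = V₀ω·cos(ωt); at ωt = 4.03932 rad this factor is -0.6234.
I_d = C dV/dt = (3.024×10^-11)(6.13)(4.92×10^4)(-0.6234) = -5.69×10^-6 A.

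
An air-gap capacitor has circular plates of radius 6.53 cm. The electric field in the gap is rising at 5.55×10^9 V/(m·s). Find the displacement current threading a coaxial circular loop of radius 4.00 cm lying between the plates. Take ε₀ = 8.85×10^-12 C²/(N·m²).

2.47×10^-4 A

Total displacement current: I_d = ε₀(πR²)(dE/dt) = (8.85×10^-12)(0.01340)(5.55×10^9) = 6.582×10^-4 A.
Since J_d is uniform, the enclosed fraction is (r/R)² = 0.3752, giving I_d,enc = 2.47×10^-4 A.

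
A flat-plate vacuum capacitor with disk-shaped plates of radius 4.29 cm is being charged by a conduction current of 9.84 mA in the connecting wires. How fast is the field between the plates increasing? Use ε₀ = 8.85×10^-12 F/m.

The displacement current between the plates equals the conduction current, I_d = 9.84 mA.
Then dE/dt = I_d/(ε₀A) = 1.92×10^11 V/(m·s).

1.92×10^11 V/(m·s)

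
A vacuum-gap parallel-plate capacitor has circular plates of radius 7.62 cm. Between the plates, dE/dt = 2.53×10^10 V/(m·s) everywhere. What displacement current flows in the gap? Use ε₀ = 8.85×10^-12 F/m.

I_d = ε₀ A (dE/dt) = (8.85×10^-12)(0.01824 m²)(2.53×10^10) = 4.08×10^-3 A.

4.08×10^-3 A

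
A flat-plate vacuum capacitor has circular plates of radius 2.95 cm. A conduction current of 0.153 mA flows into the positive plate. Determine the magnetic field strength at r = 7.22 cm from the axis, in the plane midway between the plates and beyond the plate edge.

Between the plates the displacement current equals the wire current: I_d = 0.153 mA = 1.53×10^-4 A.
With r > R the enclosed displacement current is the full I_d; B = μ₀ I_d / (2πr) = 4.24×10^-10 T.

4.24×10^-10 T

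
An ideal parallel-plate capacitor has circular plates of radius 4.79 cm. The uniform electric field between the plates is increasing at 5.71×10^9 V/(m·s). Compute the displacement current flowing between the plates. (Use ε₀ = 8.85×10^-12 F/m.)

The displacement current is ε₀ times dΦ_E/dt = ε₀ A dE/dt = (8.85×10^-12)(7.208×10^-3)(5.71×10^9) = 3.64×10^-4 A.

3.64×10^-4 A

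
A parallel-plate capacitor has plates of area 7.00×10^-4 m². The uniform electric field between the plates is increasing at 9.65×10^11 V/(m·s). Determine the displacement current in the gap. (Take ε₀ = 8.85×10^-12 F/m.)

5.98×10^-3 A

The displacement current is ε₀ times dΦ_E/dt = ε₀ A dE/dt = (8.85×10^-12)(7.00×10^-4)(9.65×10^11) = 5.98×10^-3 A.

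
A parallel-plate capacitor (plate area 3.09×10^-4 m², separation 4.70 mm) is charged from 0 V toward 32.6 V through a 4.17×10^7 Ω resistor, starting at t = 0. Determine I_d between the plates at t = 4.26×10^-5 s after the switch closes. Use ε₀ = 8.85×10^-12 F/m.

1.35×10^-7 A

C = ε₀A/d = (8.85×10^-12)(3.09×10^-4)/(4.70×10^-3) = 5.818×10^-13 F and τ = RC = 2.426×10^-5 s. I_d in the gap equals the RC charging current.
I_d(t) = (V₀/R) e^(−t/τ) = 7.818×10^-7 · e^(−1.756) = 1.35×10^-7 A.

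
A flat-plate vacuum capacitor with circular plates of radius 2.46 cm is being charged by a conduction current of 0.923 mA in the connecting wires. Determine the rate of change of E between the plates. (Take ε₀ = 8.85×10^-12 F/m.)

By continuity, I_d in the gap equals the 0.923 mA flowing in the wire.
Since I_d = ε₀ A dE/dt, dE/dt = I_d/(ε₀A) = (9.23×10^-4)/((8.85×10^-12)(1.901×10^-3)) = 5.49×10^10 V/(m·s).

5.49×10^10 V/(m·s)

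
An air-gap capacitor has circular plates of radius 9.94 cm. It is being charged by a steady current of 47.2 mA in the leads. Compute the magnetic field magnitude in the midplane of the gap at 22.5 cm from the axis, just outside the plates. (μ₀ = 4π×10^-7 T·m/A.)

By continuity the displacement current in the gap matches the conduction current: I_d = 0.0472 A.
Outside the plates the loop encloses all of I_d, so B·2πr = μ₀ I_d and B = 4.20×10^-8 T.

4.20×10^-8 T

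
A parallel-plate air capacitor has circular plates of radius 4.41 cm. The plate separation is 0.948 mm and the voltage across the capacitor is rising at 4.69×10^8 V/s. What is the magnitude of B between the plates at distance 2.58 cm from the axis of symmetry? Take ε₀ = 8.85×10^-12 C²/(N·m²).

7.10×10^-8 T

I_d = C dV/dt with C = ε₀πR²/d = 5.704×10^-11 F, so I_d = (5.704×10^-11)(4.69×10^8) = 0.02675 A.
For r < R the Ampère–Maxwell law gives B(2πr) = μ₀ I_d (r²/R²), so B = μ₀ I_d r/(2πR²) = (4π×10^-7)(0.02675)(0.0258)/(2π·0.0441²) = 7.10×10^-8 T.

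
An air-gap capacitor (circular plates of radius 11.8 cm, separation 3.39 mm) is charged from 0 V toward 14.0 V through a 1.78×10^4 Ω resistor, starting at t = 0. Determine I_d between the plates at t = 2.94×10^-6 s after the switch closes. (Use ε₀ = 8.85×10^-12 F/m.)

With C = ε₀A/d = (8.85×10^-12)(0.04374)/(3.39×10^-3) = 1.142×10^-10 F, the time constant is τ = RC = 2.033×10^-6 s, so t/τ = 1.446 and e^(−t/τ) = 0.2355.
I_d = I_cond = (V₀/R) e^(−t/τ) = (7.865×10^-4)(0.2355) = 1.85×10^-4 A.

1.85×10^-4 A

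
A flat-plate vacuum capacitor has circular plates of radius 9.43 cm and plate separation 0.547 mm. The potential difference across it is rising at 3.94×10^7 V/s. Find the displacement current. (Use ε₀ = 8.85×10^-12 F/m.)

0.0178 A

The field between the plates is E = V/d, so dE/dt = (3.94×10^7)/(5.47×10^-4 m) = 7.203×10^10 V/(m·s).
I_d = ε₀ A (dE/dt) = (8.85×10^-12)(0.02794)(7.203×10^10) = 0.0178 A.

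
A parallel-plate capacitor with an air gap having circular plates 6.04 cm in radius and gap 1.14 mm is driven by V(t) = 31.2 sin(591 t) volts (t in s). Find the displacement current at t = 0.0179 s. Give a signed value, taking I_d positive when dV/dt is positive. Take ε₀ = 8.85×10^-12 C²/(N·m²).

dV/dt = (31.2)(591)·cos(10.5789) = -7463 V/s.
I_d = C dV/dt with C = ε₀A/d = (8.85×10^-12)(0.01146)/(1.14×10^-3) = 8.897×10^-11 F, so I_d = (8.897×10^-11)(-7463) = -6.64×10^-7 A.

-6.64×10^-7 A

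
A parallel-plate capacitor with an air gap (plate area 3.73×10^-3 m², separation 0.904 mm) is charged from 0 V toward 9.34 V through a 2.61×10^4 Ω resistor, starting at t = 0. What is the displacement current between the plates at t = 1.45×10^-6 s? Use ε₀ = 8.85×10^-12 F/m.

7.82×10^-5 A

With C = ε₀A/d = (8.85×10^-12)(3.73×10^-3)/(9.04×10^-4) = 3.652×10^-11 F, the time constant is τ = RC = 9.532×10^-7 s, so t/τ = 1.521 and e^(−t/τ) = 0.2185.
I_d = I_cond = (V₀/R) e^(−t/τ) = (3.579×10^-4)(0.2185) = 7.82×10^-5 A.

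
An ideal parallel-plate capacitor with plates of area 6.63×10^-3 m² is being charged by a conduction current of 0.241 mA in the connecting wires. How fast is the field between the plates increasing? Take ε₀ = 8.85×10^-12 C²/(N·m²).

The displacement current between the plates equals the conduction current, I_d = 0.241 mA.
Inverting I_d = ε₀ A dE/dt gives dE/dt = 2.41×10^-4 / (8.85×10^-12 · 6.63×10^-3) = 4.11×10^9 V/(m·s).

4.11×10^9 V/(m·s)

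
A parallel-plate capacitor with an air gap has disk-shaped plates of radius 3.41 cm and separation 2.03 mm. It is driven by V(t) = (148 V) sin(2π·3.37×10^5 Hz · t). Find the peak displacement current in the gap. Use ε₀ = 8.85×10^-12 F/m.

C = ε₀A/d = (8.85×10^-12)(3.653×10^-3)/(2.03×10^-3) = 1.593×10^-11 F; ω = 2πf = 2.117×10^6 rad/s.
I_d = C dV/dt, so |I_d|_max = C V₀ ω = (1.593×10^-11)(148)(2.117×10^6) = 4.99×10^-3 A.

4.99×10^-3 A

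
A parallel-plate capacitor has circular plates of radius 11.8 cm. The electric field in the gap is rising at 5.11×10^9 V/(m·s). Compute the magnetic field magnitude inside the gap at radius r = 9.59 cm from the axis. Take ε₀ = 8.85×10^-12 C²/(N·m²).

2.72×10^-9 T

Through the whole plate area (πR² = 0.04374 m²), I_d = ε₀ πR² dE/dt = 1.978×10^-3 A.
An Ampèrian loop of radius r encloses a fraction (r/R)² of I_d. Then B·2πr = μ₀ I_d (r/R)², giving B = μ₀ I_d r/(2πR²) = 2.72×10^-9 T.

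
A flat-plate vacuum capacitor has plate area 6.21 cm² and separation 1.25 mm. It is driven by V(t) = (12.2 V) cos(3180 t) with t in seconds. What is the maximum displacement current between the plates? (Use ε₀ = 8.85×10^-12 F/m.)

1.71×10^-7 A

The displacement current equals the conduction current C dV/dt, which peaks at C V₀ ω.
With C = ε₀A/d = (8.85×10^-12)(6.21×10^-4)/(1.25×10^-3) = 4.397×10^-12 F and ω = 3180 rad/s, I_d,max = (4.397×10^-12)(12.2)(3180) = 1.71×10^-7 A.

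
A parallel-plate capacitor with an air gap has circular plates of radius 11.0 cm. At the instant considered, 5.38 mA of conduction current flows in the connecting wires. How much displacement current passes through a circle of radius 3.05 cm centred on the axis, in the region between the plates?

No conduction current crosses the gap, so I_d there equals the 5.38×10^-3 A in the leads.
Since J_d is uniform, the enclosed fraction is (r/R)² = 0.07688, giving I_d,enc = 4.14×10^-4 A.

4.14×10^-4 A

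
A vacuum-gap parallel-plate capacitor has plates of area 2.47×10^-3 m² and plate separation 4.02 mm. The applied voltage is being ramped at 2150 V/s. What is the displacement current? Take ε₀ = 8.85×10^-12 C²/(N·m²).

C = ε₀A/d = (8.85×10^-12)(2.47×10^-3)/(4.02×10^-3) = 5.438×10^-12 F.
I_d = C dV/dt = (5.438×10^-12)(2150) = 1.17×10^-8 A.

1.17×10^-8 A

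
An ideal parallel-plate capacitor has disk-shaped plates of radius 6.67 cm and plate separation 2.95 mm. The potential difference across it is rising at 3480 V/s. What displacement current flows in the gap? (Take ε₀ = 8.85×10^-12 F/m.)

1.46×10^-7 A

The displacement current equals the charging current C dV/dt. With C = ε₀A/d = (8.85×10^-12)(0.01398)/(2.95×10^-3) = 4.194×10^-11 F, I_d = (4.194×10^-11)(3480) = 1.46×10^-7 A.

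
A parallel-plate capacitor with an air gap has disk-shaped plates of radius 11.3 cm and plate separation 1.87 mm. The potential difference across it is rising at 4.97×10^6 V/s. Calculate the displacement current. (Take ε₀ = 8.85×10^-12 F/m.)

The field between the plates is E = V/d, so dE/dt = (4.97×10^6)/(1.87×10^-3 m) = 2.658×10^9 V/(m·s).
I_d = ε₀ A (dE/dt) = (8.85×10^-12)(0.04011)(2.658×10^9) = 9.44×10^-4 A.

9.44×10^-4 A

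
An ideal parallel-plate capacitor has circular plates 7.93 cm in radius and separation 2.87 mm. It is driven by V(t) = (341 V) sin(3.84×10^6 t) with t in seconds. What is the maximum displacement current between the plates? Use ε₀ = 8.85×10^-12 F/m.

(dE/dt)_max = V₀ω/d = 4.563×10^11 V/(m·s); ω = 3.84×10^6 rad/s.
I_d,max = ε₀ A (dE/dt)_max = (8.85×10^-12)(0.01976)(4.563×10^11) = 0.0798 A.

0.0798 A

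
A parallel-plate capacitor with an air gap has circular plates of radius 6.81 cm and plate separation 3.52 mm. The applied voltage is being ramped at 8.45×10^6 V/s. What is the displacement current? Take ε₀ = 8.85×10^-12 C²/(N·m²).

The field between the plates is E = V/d, so dE/dt = (8.45×10^6)/(3.52×10^-3 m) = 2.401×10^9 V/(m·s).
I_d = ε₀ A (dE/dt) = (8.85×10^-12)(0.01457)(2.401×10^9) = 3.10×10^-4 A.

3.10×10^-4 A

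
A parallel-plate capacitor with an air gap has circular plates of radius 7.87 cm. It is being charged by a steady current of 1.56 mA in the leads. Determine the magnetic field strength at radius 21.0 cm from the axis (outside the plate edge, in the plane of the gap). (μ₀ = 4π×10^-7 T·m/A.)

1.49×10^-9 T

Between the plates the displacement current equals the wire current: I_d = 1.56 mA = 1.56×10^-3 A.
For r ≥ R the full I_d is enclosed: B = μ₀ I_d/(2πr) = (4π×10^-7)(1.56×10^-3)/(2π·0.210) = 1.49×10^-9 T.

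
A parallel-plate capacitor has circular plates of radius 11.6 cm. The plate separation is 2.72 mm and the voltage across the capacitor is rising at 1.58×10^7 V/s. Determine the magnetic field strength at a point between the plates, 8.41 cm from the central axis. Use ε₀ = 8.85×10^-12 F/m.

With E = V/d, dE/dt = 5.809×10^9 V/(m·s) and πR² = 0.04227 m², giving I_d = ε₀ πR² dE/dt = 2.173×10^-3 A.
∮B·dl = μ₀ I_d,enc with I_d,enc = I_d r²/R² = 1.142×10^-3 A; so B = μ₀ I_d,enc/(2πr) = 2.72×10^-9 T.

2.72×10^-9 T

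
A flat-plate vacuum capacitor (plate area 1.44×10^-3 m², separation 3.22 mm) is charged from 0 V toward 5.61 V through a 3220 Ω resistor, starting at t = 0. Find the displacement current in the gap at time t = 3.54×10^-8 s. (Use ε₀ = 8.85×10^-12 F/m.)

C = ε₀A/d = (8.85×10^-12)(1.44×10^-3)/(3.22×10^-3) = 3.958×10^-12 F and τ = RC = 1.274×10^-8 s. I_d in the gap equals the RC charging current.
I_d(t) = (V₀/R) e^(−t/τ) = 1.742×10^-3 · e^(−2.779) = 1.08×10^-4 A.

1.08×10^-4 A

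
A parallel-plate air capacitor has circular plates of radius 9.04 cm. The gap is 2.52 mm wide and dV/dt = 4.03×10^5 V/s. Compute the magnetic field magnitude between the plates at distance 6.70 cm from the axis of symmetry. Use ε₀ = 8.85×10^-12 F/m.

With E = V/d, dE/dt = 1.599×10^8 V/(m·s) and πR² = 0.02567 m², giving I_d = ε₀ πR² dE/dt = 3.633×10^-5 A.
For r < R the Ampère–Maxwell law gives B(2πr) = μ₀ I_d (r²/R²), so B = μ₀ I_d r/(2πR²) = (4π×10^-7)(3.633×10^-5)(0.0670)/(2π·0.0904²) = 5.96×10^-11 T.

5.96×10^-11 T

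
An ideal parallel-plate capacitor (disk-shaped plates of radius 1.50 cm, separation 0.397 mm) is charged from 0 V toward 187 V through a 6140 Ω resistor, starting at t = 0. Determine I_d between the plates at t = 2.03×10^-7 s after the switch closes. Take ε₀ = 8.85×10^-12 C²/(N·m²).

C = ε₀A/d = (8.85×10^-12)(7.069×10^-4)/(3.97×10^-4) = 1.576×10^-11 F, so τ = RC = 9.677×10^-8 s.
The conduction current is I(t) = (V₀/R) e^(−t/τ), and the displacement current between the plates equals it.
t/τ = 2.098; I_d = (187/6140) · e^(−2.098) = (0.03046)(0.1227) = 3.74×10^-3 A.

3.74×10^-3 A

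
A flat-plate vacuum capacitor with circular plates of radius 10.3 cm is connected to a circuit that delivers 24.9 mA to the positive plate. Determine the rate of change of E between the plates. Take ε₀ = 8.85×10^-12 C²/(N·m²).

Charge continuity gives I_d = I = 0.0249 A between the plates.
Inverting I_d = ε₀ A dE/dt gives dE/dt = 0.0249 / (8.85×10^-12 · 0.03333) = 8.44×10^10 V/(m·s).

8.44×10^10 V/(m·s)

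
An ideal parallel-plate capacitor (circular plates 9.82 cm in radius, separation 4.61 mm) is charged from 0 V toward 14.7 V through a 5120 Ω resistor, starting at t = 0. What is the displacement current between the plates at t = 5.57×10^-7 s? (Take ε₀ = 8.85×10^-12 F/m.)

4.42×10^-4 A

C = ε₀A/d = (8.85×10^-12)(0.03030)/(4.61×10^-3) = 5.817×10^-11 F and τ = RC = 2.978×10^-7 s. I_d in the gap equals the RC charging current.
I_d(t) = (V₀/R) e^(−t/τ) = 2.871×10^-3 · e^(−1.870) = 4.42×10^-4 A.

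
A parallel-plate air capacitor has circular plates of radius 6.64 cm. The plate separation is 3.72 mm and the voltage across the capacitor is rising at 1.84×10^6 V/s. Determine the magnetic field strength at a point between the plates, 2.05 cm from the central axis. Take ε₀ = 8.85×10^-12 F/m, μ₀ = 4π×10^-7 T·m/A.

5.64×10^-11 T

With E = V/d, dE/dt = 4.946×10^8 V/(m·s) and πR² = 0.01385 m², giving I_d = ε₀ πR² dE/dt = 6.062×10^-5 A.
For r < R the Ampère–Maxwell law gives B(2πr) = μ₀ I_d (r²/R²), so B = μ₀ I_d r/(2πR²) = (4π×10^-7)(6.062×10^-5)(0.0205)/(2π·0.0664²) = 5.64×10^-11 T.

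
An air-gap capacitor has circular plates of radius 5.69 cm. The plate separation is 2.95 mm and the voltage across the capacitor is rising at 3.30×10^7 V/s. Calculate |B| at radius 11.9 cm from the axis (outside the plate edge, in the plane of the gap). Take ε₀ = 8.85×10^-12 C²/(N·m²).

With E = V/d, dE/dt = 1.119×10^10 V/(m·s) and πR² = 0.01017 m², giving I_d = ε₀ πR² dE/dt = 1.007×10^-3 A.
For r ≥ R the full I_d is enclosed: B = μ₀ I_d/(2πr) = (4π×10^-7)(1.007×10^-3)/(2π·0.119) = 1.69×10^-9 T.

1.69×10^-9 T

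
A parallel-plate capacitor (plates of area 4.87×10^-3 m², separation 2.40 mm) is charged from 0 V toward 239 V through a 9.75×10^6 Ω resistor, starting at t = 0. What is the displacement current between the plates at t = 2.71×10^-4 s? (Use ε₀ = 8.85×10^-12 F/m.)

With C = ε₀A/d = (8.85×10^-12)(4.87×10^-3)/(2.40×10^-3) = 1.796×10^-11 F, the time constant is τ = RC = 1.751×10^-4 s, so t/τ = 1.548 and e^(−t/τ) = 0.2127.
I_d = I_cond = (V₀/R) e^(−t/τ) = (2.451×10^-5)(0.2127) = 5.21×10^-6 A.

5.21×10^-6 A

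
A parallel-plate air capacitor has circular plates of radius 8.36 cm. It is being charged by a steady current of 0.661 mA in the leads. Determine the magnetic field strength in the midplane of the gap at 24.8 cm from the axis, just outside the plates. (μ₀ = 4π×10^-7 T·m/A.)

No conduction current crosses the gap, so I_d there equals the 6.61×10^-4 A in the leads.
For r ≥ R the full I_d is enclosed: B = μ₀ I_d/(2πr) = (4π×10^-7)(6.61×10^-4)/(2π·0.248) = 5.33×10^-10 T.

5.33×10^-10 T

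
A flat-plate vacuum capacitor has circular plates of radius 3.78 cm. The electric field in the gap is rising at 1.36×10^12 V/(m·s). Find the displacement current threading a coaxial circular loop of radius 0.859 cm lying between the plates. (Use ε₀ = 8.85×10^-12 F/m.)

Total displacement current: I_d = ε₀(πR²)(dE/dt) = (8.85×10^-12)(4.489×10^-3)(1.36×10^12) = 0.05403 A.
Through an area πr² the displacement current is I_d·(πr²/πR²) = I_d (r/R)² = 2.79×10^-3 A.

2.79×10^-3 A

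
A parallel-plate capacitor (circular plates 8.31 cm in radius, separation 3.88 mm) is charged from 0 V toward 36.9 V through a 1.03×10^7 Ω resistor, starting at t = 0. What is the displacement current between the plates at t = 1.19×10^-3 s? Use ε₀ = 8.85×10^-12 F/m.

C = ε₀A/d = (8.85×10^-12)(0.02169)/(3.88×10^-3) = 4.947×10^-11 F and τ = RC = 5.095×10^-4 s. I_d in the gap equals the RC charging current.
I_d(t) = (V₀/R) e^(−t/τ) = 3.583×10^-6 · e^(−2.336) = 3.47×10^-7 A.

3.47×10^-7 A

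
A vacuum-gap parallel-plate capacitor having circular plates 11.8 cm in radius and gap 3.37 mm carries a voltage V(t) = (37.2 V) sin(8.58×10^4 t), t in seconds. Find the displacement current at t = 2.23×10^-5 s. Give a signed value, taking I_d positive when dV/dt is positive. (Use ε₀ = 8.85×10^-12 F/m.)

dV/dt = (37.2)(8.58×10^4)·cos(1.91334) = -1.072×10^6 V/s.
I_d = C dV/dt with C = ε₀A/d = (8.85×10^-12)(0.04374)/(3.37×10^-3) = 1.149×10^-10 F, so I_d = (1.149×10^-10)(-1.072×10^6) = -1.23×10^-4 A.

-1.23×10^-4 A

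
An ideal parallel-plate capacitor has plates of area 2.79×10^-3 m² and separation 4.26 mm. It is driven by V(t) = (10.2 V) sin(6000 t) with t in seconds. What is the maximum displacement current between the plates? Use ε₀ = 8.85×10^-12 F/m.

3.55×10^-7 A

C = ε₀A/d = (8.85×10^-12)(2.79×10^-3)/(4.26×10^-3) = 5.796×10^-12 F; ω = 6000 rad/s.
I_d = C dV/dt, so |I_d|_max = C V₀ ω = (5.796×10^-12)(10.2)(6000) = 3.55×10^-7 A.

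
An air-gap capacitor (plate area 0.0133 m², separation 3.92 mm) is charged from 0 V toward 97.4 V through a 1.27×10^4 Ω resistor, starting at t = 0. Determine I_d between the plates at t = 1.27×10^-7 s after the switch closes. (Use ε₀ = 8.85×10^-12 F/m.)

C = ε₀A/d = (8.85×10^-12)(0.0133)/(3.92×10^-3) = 3.003×10^-11 F and τ = RC = 3.814×10^-7 s. I_d in the gap equals the RC charging current.
I_d(t) = (V₀/R) e^(−t/τ) = 7.669×10^-3 · e^(−0.3330) = 5.50×10^-3 A.

5.50×10^-3 A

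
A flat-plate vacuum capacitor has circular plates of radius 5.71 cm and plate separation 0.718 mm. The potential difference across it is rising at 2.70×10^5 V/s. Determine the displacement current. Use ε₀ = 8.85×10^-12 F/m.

The displacement current equals the charging current C dV/dt. With C = ε₀A/d = (8.85×10^-12)(0.01024)/(7.18×10^-4) = 1.262×10^-10 F, I_d = (1.262×10^-10)(2.70×10^5) = 3.41×10^-5 A.

3.41×10^-5 A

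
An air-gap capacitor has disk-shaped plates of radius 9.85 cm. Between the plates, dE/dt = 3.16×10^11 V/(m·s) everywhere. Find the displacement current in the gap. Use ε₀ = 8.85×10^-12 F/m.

With a uniform field, Φ_E = EA, so I_d = ε₀ A dE/dt = 0.0852 A.

0.0852 A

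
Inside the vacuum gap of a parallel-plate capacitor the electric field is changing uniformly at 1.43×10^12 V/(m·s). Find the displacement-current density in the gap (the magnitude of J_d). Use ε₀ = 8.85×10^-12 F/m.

The displacement-current density is ε₀ ∂E/∂t = (8.85×10^-12)(1.43×10^12) = 12.7 A/m².

12.7 A/m²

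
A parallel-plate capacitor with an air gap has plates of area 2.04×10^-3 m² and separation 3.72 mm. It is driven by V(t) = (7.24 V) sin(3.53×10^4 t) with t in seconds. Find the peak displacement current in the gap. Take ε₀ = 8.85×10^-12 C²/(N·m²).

The displacement current equals the conduction current C dV/dt, which peaks at C V₀ ω.
With C = ε₀A/d = (8.85×10^-12)(2.04×10^-3)/(3.72×10^-3) = 4.853×10^-12 F and ω = 3.53×10^4 rad/s, I_d,max = (4.853×10^-12)(7.24)(3.53×10^4) = 1.24×10^-6 A.

1.24×10^-6 A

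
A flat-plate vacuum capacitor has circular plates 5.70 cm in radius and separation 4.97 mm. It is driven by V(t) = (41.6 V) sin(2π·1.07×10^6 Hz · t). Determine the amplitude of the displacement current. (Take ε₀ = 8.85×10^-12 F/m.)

5.08×10^-3 A

C = ε₀A/d = (8.85×10^-12)(0.01021)/(4.97×10^-3) = 1.818×10^-11 F; ω = 2πf = 6.723×10^6 rad/s.
I_d = C dV/dt, so |I_d|_max = C V₀ ω = (1.818×10^-11)(41.6)(6.723×10^6) = 5.08×10^-3 A.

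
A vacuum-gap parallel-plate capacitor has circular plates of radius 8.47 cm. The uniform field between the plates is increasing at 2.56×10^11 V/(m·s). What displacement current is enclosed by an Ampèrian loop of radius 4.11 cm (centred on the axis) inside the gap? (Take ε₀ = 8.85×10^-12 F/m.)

Total displacement current: I_d = ε₀(πR²)(dE/dt) = (8.85×10^-12)(0.02254)(2.56×10^11) = 0.05107 A.
Since J_d is uniform, the enclosed fraction is (r/R)² = 0.2355, giving I_d,enc = 0.0120 A.

0.0120 A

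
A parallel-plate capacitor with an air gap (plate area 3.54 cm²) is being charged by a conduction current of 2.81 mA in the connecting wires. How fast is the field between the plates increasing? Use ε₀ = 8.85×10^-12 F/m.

By continuity, I_d in the gap equals the 2.81 mA flowing in the wire.
Then dE/dt = I_d/(ε₀A) = 8.97×10^11 V/(m·s).

8.97×10^11 V/(m·s)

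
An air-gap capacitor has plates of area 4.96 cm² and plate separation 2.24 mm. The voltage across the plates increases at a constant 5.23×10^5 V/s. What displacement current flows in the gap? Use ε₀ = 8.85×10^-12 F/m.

1.02×10^-6 A

The field between the plates is E = V/d, so dE/dt = (5.23×10^5)/(2.24×10^-3 m) = 2.335×10^8 V/(m·s).
I_d = ε₀ A (dE/dt) = (8.85×10^-12)(4.96×10^-4)(2.335×10^8) = 1.02×10^-6 A.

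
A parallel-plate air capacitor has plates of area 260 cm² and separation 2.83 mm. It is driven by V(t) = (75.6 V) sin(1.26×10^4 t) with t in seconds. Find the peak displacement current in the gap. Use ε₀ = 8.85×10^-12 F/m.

7.75×10^-5 A

(dE/dt)_max = V₀ω/d = 3.366×10^8 V/(m·s); ω = 1.26×10^4 rad/s.
I_d,max = ε₀ A (dE/dt)_max = (8.85×10^-12)(0.0260)(3.366×10^8) = 7.75×10^-5 A.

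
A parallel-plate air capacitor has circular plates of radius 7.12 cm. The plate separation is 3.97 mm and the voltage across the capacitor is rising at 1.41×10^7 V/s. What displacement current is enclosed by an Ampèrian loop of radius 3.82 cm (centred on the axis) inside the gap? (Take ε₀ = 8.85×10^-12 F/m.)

I_d = C dV/dt with C = ε₀πR²/d = 3.551×10^-11 F, so I_d = (3.551×10^-11)(1.41×10^7) = 5.007×10^-4 A.
Since J_d is uniform, the enclosed fraction is (r/R)² = 0.2879, giving I_d,enc = 1.44×10^-4 A.

1.44×10^-4 A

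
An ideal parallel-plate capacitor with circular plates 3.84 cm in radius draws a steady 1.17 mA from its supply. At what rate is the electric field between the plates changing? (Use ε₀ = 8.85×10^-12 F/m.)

By continuity, I_d in the gap equals the 1.17 mA flowing in the wire.
Then dE/dt = I_d/(ε₀A) = 2.85×10^10 V/(m·s).

2.85×10^10 V/(m·s)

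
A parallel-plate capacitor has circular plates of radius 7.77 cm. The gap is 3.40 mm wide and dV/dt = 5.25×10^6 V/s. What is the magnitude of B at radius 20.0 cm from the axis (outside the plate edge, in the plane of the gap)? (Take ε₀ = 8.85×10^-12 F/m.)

I_d = C dV/dt with C = ε₀πR²/d = 4.938×10^-11 F, so I_d = (4.938×10^-11)(5.25×10^6) = 2.592×10^-4 A.
For r ≥ R the full I_d is enclosed: B = μ₀ I_d/(2πr) = (4π×10^-7)(2.592×10^-4)/(2π·0.200) = 2.59×10^-10 T.

2.59×10^-10 T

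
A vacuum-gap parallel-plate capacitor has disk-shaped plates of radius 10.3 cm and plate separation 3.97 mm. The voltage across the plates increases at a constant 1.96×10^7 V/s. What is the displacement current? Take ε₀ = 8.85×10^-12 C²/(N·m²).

1.46×10^-3 A

The displacement current equals the charging current C dV/dt. With C = ε₀A/d = (8.85×10^-12)(0.03333)/(3.97×10^-3) = 7.430×10^-11 F, I_d = (7.430×10^-11)(1.96×10^7) = 1.46×10^-3 A.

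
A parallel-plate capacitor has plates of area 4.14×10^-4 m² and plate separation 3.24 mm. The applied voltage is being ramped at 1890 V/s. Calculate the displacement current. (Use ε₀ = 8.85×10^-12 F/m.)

2.14×10^-9 A

The field between the plates is E = V/d, so dE/dt = (1890)/(3.24×10^-3 m) = 5.833×10^5 V/(m·s).
I_d = ε₀ A (dE/dt) = (8.85×10^-12)(4.14×10^-4)(5.833×10^5) = 2.14×10^-9 A.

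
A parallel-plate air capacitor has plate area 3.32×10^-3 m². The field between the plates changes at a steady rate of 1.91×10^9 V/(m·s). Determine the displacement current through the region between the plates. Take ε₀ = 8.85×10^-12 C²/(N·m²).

5.61×10^-5 A

With a uniform field, Φ_E = EA, so I_d = ε₀ A dE/dt = 5.61×10^-5 A.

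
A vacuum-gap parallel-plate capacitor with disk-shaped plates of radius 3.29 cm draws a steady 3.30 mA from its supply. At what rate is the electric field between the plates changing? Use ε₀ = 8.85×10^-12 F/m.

1.10×10^11 V/(m·s)

By continuity, I_d in the gap equals the 3.30 mA flowing in the wire.
Inverting I_d = ε₀ A dE/dt gives dE/dt = 3.30×10^-3 / (8.85×10^-12 · 3.400×10^-3) = 1.10×10^11 V/(m·s).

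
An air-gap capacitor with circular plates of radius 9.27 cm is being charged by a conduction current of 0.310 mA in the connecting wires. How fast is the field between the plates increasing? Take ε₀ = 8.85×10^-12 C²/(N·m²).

1.30×10^9 V/(m·s)

By continuity, I_d in the gap equals the 0.310 mA flowing in the wire.
Inverting I_d = ε₀ A dE/dt gives dE/dt = 3.10×10^-4 / (8.85×10^-12 · 0.02700) = 1.30×10^9 V/(m·s).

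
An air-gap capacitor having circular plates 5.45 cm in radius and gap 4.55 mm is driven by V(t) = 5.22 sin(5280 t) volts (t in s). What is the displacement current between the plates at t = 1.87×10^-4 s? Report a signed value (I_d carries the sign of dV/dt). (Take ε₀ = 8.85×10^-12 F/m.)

2.76×10^-7 A

dE/dt = (V₀ω/d)·cos(ωt) with ωt = 0.98736 rad: (5.22)(5280)(0.5509)/(4.55×10^-3) = 3.337×10^6 V/(m·s).
I_d = ε₀ A dE/dt = (8.85×10^-12)(9.331×10^-3)(3.337×10^6) = 2.76×10^-7 A.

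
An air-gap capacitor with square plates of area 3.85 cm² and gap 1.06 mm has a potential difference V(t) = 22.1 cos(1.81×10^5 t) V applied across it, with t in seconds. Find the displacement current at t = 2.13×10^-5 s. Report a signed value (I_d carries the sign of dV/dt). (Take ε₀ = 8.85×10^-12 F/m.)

dV/dt = (22.1)(1.81×10^5)·−sin(3.8553) = 2.619×10^6 V/s.
I_d = C dV/dt with C = ε₀A/d = (8.85×10^-12)(3.85×10^-4)/(1.06×10^-3) = 3.214×10^-12 F, so I_d = (3.214×10^-12)(2.619×10^6) = 8.42×10^-6 A.

8.42×10^-6 A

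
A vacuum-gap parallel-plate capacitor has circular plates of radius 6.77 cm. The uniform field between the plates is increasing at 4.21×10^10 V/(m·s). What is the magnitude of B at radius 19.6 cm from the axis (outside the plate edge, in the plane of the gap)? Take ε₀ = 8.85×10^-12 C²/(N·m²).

5.47×10^-9 T

Total displacement current: I_d = ε₀(πR²)(dE/dt) = (8.85×10^-12)(0.01440)(4.21×10^10) = 5.365×10^-3 A.
Outside the plates the loop encloses all of I_d, so B·2πr = μ₀ I_d and B = 5.47×10^-9 T.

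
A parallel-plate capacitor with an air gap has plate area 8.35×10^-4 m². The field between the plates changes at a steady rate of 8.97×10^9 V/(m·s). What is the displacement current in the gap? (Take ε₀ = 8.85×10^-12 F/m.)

6.63×10^-5 A

The displacement current is ε₀ times dΦ_E/dt = ε₀ A dE/dt = (8.85×10^-12)(8.35×10^-4)(8.97×10^9) = 6.63×10^-5 A.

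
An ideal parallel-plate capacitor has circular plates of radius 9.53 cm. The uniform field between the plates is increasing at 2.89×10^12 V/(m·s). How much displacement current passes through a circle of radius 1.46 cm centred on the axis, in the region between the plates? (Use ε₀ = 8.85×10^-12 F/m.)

0.0171 A

I_d = ε₀ dΦ_E/dt = ε₀ πR² (dE/dt) = (8.85×10^-12)(0.02853)(2.89×10^12) = 0.7297 A through the full plate area.
The field is uniform, so I_d,enc = I_d (r/R)² = (0.7297)(1.46/9.53)² = 0.0171 A.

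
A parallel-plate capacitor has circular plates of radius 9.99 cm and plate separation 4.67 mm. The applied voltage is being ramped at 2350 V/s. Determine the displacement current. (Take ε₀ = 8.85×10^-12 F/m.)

C = ε₀A/d = (8.85×10^-12)(0.03135)/(4.67×10^-3) = 5.941×10^-11 F.
I_d = C dV/dt = (5.941×10^-11)(2350) = 1.40×10^-7 A.

1.40×10^-7 A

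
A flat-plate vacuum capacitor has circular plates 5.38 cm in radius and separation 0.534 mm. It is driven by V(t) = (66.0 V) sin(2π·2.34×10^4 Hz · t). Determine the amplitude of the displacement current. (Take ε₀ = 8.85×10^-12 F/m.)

1.46×10^-3 A

(dE/dt)_max = V₀ω/d = 1.817×10^10 V/(m·s); ω = 2πf = 1.470×10^5 rad/s.
I_d,max = ε₀ A (dE/dt)_max = (8.85×10^-12)(9.093×10^-3)(1.817×10^10) = 1.46×10^-3 A.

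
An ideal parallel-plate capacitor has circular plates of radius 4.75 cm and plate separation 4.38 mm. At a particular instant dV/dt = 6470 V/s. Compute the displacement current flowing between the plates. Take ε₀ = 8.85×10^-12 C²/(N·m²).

9.27×10^-8 A

C = ε₀A/d = (8.85×10^-12)(7.088×10^-3)/(4.38×10^-3) = 1.432×10^-11 F.
I_d = C dV/dt = (1.432×10^-11)(6470) = 9.27×10^-8 A.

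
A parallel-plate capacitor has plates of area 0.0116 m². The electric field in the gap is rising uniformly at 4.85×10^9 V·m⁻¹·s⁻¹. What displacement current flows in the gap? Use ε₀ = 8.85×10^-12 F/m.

4.98×10^-4 A

With a uniform field, Φ_E = EA, so I_d = ε₀ A dE/dt = 4.98×10^-4 A.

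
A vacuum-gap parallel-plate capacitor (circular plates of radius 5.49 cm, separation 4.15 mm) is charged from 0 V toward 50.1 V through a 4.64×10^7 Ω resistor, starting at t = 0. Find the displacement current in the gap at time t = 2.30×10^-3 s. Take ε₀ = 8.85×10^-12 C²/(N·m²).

9.27×10^-8 A

With C = ε₀A/d = (8.85×10^-12)(9.469×10^-3)/(4.15×10^-3) = 2.019×10^-11 F, the time constant is τ = RC = 9.368×10^-4 s, so t/τ = 2.455 and e^(−t/τ) = 0.08586.
I_d = I_cond = (V₀/R) e^(−t/τ) = (1.080×10^-6)(0.08586) = 9.27×10^-8 A.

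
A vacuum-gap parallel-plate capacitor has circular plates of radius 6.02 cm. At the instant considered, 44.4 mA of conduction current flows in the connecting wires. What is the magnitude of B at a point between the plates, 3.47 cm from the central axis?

Between the plates the displacement current equals the wire current: I_d = 44.4 mA = 0.0444 A.
An Ampèrian loop of radius r encloses a fraction (r/R)² of I_d. Then B·2πr = μ₀ I_d (r/R)², giving B = μ₀ I_d r/(2πR²) = 8.50×10^-8 T.

8.50×10^-8 T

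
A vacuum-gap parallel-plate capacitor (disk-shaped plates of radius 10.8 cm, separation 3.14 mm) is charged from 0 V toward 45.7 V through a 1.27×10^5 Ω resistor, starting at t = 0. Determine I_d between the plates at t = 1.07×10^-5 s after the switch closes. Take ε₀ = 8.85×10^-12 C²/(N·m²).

C = ε₀A/d = (8.85×10^-12)(0.03664)/(3.14×10^-3) = 1.033×10^-10 F, so τ = RC = 1.312×10^-5 s.
The conduction current is I(t) = (V₀/R) e^(−t/τ), and the displacement current between the plates equals it.
t/τ = 0.8155; I_d = (45.7/1.27×10^5) · e^(−0.8155) = (3.598×10^-4)(0.4424) = 1.59×10^-4 A.

1.59×10^-4 A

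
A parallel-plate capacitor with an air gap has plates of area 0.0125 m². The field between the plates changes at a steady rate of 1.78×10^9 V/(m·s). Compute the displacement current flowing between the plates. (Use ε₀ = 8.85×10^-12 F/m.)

1.97×10^-4 A

The displacement current is ε₀ times dΦ_E/dt = ε₀ A dE/dt = (8.85×10^-12)(0.0125)(1.78×10^9) = 1.97×10^-4 A.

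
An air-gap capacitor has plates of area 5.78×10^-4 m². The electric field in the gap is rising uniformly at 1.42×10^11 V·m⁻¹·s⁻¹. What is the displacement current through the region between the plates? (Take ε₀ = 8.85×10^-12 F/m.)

7.26×10^-4 A

With a uniform field, Φ_E = EA, so I_d = ε₀ A dE/dt = 7.26×10^-4 A.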